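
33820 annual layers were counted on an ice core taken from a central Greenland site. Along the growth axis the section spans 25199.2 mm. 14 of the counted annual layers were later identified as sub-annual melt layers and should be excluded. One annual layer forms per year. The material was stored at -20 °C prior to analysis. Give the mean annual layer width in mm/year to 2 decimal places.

After corrections the count is 33820 − 14 = 33806 annual layers.
25199.2 mm over 33806 years gives 25199.2 / 33806 ≈ 0.75 mm/year.

0.75 mm/year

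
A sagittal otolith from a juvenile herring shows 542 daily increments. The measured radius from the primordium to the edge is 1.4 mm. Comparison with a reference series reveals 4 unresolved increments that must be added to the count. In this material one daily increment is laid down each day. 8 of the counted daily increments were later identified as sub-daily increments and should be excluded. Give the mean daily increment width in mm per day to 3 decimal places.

0.003 mm per day

Correcting the raw count gives 542 − 8 + 4 = 538 true daily increments.
1.4 mm over 538 days gives 1.4 / 538 ≈ 0.003 mm per day.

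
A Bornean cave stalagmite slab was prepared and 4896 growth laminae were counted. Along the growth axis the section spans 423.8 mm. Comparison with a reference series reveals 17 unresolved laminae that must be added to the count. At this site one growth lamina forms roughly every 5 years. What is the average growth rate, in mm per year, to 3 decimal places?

True growth lamina count = 4896 + 17 = 4913.
Multiplying by 5 years per growth lamina: 4913 × 5 = 24565 years.
Extension rate ≈ 423.8 / 24565 = 0.017 mm per year.

0.017 mm per year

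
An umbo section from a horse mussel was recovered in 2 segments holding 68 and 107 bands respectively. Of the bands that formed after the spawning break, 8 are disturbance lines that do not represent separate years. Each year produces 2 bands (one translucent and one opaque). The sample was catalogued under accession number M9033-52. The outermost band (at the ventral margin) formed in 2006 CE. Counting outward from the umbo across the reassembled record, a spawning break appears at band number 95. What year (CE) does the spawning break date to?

Total bands = 68 + 107 = 175.
Between band 95 and the ventral margin there are 175 − 95 = 80 bands.
Excluding 8 false bands: 80 − 8 = 72.
72 bands at 2 per year is 72 / 2 = 36 years.
The band at the ventral margin is 2006 CE, so the spawning break dates to 2006 − 36 = 1970 CE.

1970 CE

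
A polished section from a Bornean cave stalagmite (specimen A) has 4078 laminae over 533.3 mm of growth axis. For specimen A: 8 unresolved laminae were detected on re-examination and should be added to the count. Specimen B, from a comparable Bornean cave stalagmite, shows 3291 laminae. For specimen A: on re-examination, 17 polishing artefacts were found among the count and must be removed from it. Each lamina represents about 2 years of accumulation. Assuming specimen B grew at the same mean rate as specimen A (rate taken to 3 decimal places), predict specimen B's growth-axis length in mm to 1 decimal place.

Specimen A: true lamina count = 4078 − 17 + 8 = 4069.
Specimen A: multiplying by 2 years per lamina: 4069 × 2 = 8138 years.
A: Mean rate = 533.3 mm / 8138 years ≈ 0.066 mm/year.
Specimen B: multiplying by 2 years per lamina: 3291 × 2 = 6582 years. B's length ≈ 0.066 × 6582 = 434.4 mm.

434.4 mm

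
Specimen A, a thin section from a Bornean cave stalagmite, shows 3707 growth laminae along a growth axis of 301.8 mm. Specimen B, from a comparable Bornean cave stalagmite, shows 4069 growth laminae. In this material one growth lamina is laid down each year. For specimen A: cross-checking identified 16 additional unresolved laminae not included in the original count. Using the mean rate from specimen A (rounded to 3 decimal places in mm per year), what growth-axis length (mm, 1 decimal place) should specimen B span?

Specimen A: true growth lamina count = 3707 + 16 = 3723.
A: 301.8 mm over 3723 years gives 301.8 / 3723 ≈ 0.081 mm/yr.
For B, 0.081 mm/year × 4069 years = 329.6 mm.

329.6 mm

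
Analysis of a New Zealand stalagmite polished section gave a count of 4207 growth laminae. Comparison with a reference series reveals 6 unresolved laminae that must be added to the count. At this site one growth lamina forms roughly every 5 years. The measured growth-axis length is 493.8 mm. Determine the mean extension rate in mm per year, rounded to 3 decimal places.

Adjusted count: 4207 + 6 = 4213 growth laminae.
Multiplying by 5 years per growth lamina: 4213 × 5 = 21065 years.
Mean rate = 493.8 mm / 21065 years ≈ 0.023 mm per year.

0.023 mm per year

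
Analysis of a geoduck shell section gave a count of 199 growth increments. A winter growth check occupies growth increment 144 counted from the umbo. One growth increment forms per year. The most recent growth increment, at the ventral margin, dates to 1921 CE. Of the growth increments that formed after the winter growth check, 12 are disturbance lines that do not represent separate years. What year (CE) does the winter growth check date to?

1878 CE

Between growth increment 144 and the ventral margin there are 199 − 144 = 55 growth increments.
Removing the 12 false growth increments leaves 55 − 12 = 43 true growth increments beyond the winter growth check.
Counting back 43 years from 1921 CE places the winter growth check in 1921 − 43 = 1878 CE.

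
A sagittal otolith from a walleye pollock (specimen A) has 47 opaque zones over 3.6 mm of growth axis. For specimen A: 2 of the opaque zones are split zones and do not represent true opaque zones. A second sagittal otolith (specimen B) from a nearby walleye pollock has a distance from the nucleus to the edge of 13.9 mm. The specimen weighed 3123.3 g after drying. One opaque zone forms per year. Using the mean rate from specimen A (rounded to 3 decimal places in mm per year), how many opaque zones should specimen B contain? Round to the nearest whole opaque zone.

Specimen A: correcting the raw count gives 47 − 2 = 45 true opaque zones.
A: Mean rate = 3.6 mm / 45 years ≈ 0.080 mm/yr.
Specimen B: 13.9 mm / 0.080 mm per year = 173.75 years ≈ 174 opaque zones.

174 opaque zones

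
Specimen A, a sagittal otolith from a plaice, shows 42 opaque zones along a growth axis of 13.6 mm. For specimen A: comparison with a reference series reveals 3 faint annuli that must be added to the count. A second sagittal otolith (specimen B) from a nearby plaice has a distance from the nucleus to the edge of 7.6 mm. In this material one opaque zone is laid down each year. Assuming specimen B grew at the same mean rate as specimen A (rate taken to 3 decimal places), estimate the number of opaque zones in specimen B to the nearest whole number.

Specimen A: after corrections the count is 42 + 3 = 45 opaque zones.
A: Mean rate = 13.6 mm / 45 years ≈ 0.302 mm per year.
B spans 7.6 / 0.302 = 25.17 years ≈ 25 opaque zones.

25 opaque zones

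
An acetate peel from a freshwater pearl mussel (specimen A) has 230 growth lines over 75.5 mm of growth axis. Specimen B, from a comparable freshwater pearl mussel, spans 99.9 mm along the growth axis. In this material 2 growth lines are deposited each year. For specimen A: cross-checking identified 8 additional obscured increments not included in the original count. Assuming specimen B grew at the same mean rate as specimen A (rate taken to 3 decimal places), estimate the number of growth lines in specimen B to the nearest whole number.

Specimen A: after corrections the count is 230 + 8 = 238 growth lines.
Specimen A: 238 growth lines at 2 per year is 238 / 2 = 119 years.
A: Mean rate = 75.5 mm / 119 years ≈ 0.634 mm per year.
Specimen B: 99.9 mm / 0.634 mm per year = 157.57 years; at 2 growth lines per year that is 157.57 × 2 ≈ 315 growth lines.

315 growth lines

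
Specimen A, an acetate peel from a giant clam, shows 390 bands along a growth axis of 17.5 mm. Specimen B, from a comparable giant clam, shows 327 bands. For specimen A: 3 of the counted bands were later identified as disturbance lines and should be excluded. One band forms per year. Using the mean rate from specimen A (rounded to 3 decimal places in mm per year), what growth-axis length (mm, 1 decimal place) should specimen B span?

14.7 mm

Specimen A: correcting the raw count gives 390 − 3 = 387 true bands.
A: Extension rate ≈ 17.5 / 387 = 0.045 mm/yr.
For B, 0.045 mm/year × 327 years = 14.7 mm.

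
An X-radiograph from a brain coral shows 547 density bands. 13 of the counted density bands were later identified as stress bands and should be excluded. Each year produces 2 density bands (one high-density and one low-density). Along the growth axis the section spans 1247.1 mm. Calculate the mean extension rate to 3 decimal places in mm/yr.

Adjusted count: 547 − 13 = 534 density bands.
534 density bands at 2 per year is 534 / 2 = 267 years.
Extension rate ≈ 1247.1 / 267 = 4.671 mm/yr.

4.671 mm/yr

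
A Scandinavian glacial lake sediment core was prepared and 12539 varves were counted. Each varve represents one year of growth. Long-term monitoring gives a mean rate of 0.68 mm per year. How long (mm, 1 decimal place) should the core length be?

8526.5 mm

The record spans 12539 years at 0.68 mm per year.
Length ≈ 0.68 × 12539 = 8526.5 mm.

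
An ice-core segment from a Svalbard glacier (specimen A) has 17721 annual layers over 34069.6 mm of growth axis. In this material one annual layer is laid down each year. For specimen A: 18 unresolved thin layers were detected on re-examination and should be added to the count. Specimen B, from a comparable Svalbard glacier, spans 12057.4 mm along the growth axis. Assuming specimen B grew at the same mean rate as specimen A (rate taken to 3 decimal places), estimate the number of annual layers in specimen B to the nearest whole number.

Specimen A: correcting the raw count gives 17721 + 18 = 17739 true annual layers.
A: Extension rate ≈ 34069.6 / 17739 = 1.921 mm per year.
B spans 12057.4 / 1.921 = 6276.63 years ≈ 6277 annual layers.

6277 annual layers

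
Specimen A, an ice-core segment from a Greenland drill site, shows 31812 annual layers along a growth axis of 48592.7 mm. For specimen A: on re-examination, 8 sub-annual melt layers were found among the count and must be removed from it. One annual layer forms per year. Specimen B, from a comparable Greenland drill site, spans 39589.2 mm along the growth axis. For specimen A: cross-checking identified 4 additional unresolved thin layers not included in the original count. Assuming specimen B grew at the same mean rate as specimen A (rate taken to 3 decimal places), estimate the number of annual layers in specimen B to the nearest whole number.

Specimen A: adjusted count: 31812 − 8 + 4 = 31808 annual layers.
A: 48592.7 mm over 31808 years gives 48592.7 / 31808 ≈ 1.528 mm/year.
Specimen B: 39589.2 mm / 1.528 mm per year = 25909.16 years ≈ 25909 annual layers.

25909 annual layers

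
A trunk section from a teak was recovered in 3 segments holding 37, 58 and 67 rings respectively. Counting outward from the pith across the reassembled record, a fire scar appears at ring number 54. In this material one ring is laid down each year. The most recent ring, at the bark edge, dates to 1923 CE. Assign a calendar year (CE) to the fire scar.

1815 CE

Total rings = 37 + 58 + 67 = 162.
162 − 54 = 108 rings lie beyond the fire scar toward the bark edge.
Counting back 108 years from 1923 CE places the fire scar in 1923 − 108 = 1815 CE.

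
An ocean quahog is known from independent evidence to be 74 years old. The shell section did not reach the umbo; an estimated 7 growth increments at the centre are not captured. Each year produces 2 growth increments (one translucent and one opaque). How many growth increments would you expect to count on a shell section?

141 growth increments

Expected growth increments: 74 × 2 = 148.
Subtracting the 7 growth increments not captured gives 148 − 7 = 141 growth increments in the record.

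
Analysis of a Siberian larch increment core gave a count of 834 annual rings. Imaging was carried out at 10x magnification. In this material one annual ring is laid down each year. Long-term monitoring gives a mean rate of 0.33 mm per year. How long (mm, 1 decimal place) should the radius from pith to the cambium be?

834 years of growth are recorded.
834 years at 0.33 mm/year gives 0.33 × 834 = 275.2 mm.

275.2 mm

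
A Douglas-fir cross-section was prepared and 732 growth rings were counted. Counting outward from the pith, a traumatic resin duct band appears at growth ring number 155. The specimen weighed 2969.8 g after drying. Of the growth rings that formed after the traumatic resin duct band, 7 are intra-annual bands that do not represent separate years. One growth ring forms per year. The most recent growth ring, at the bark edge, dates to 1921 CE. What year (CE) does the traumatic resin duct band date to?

732 − 155 = 577 growth rings lie beyond the traumatic resin duct band toward the bark edge.
Removing the 7 false growth rings leaves 577 − 7 = 570 true growth rings beyond the traumatic resin duct band.
Counting back 570 years from 1921 CE places the traumatic resin duct band in 1921 − 570 = 1351 CE.

1351 CE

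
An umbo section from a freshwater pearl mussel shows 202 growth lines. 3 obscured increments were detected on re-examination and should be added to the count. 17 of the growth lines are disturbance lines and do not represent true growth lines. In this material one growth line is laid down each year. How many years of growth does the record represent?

True growth line count = 202 − 17 + 3 = 188.
With a one-to-one growth line periodicity this is 188 years.

188 years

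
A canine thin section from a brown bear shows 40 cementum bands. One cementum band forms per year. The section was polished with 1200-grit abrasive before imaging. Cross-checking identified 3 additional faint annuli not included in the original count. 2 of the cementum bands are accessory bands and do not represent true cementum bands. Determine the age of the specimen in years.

41 years

Correcting the raw count gives 40 − 2 + 3 = 41 true cementum bands.
With a one-to-one cementum band periodicity this is 41 years.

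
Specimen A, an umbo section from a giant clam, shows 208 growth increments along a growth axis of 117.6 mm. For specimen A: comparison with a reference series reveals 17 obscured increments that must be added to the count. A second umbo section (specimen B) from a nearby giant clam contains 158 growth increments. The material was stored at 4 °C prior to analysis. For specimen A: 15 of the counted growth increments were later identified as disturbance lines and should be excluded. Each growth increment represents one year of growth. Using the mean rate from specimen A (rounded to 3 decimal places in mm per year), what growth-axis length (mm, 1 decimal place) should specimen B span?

88.5 mm

Specimen A: true growth increment count = 208 − 15 + 17 = 210.
A: Mean rate = 117.6 mm / 210 years ≈ 0.560 mm/year.
Length of B = 0.560 × 158 = 88.5 mm.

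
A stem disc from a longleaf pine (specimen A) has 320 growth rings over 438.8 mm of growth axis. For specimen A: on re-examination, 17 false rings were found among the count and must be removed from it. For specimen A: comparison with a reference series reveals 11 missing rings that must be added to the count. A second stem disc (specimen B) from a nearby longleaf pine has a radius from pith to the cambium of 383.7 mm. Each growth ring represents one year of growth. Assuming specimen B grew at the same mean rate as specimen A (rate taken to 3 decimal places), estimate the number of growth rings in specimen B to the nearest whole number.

Specimen A: correcting the raw count gives 320 − 17 + 11 = 314 true growth rings.
A: Mean rate = 438.8 mm / 314 years ≈ 1.397 mm/year.
For B, 383.7 / 1.397 = 274.66 years ≈ 275 growth rings.

275 growth rings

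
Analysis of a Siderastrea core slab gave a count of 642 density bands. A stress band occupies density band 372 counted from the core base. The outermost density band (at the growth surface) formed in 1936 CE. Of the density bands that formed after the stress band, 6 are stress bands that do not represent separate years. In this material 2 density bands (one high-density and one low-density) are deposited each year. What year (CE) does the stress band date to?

642 − 372 = 270 density bands lie beyond the stress band toward the growth surface.
Removing the 6 false density bands leaves 270 − 6 = 264 true density bands beyond the stress band.
With 2 density bands per year, 264 / 2 = 132 years.
The density band at the growth surface is 1936 CE, so the stress band dates to 1936 − 132 = 1804 CE.

1804 CE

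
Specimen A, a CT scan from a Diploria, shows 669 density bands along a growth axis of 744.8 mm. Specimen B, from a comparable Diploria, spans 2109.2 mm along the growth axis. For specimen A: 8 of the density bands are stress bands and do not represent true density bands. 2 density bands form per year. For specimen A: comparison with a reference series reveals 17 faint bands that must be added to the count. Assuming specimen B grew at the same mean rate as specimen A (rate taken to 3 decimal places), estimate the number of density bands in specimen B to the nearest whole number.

1920 density bands

Specimen A: adjusted count: 669 − 8 + 17 = 678 density bands.
Specimen A: 678 density bands at 2 per year is 678 / 2 = 339 years.
A: Mean rate = 744.8 mm / 339 years ≈ 2.197 mm/yr.
For B, 2109.2 / 2.197 = 960.04 years; at 2 density bands per year that is 960.04 × 2 ≈ 1920 density bands.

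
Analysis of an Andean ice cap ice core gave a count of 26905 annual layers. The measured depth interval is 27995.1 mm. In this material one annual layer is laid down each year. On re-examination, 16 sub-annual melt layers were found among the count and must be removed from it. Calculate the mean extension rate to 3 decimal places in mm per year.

1.041 mm per year

True annual layer count = 26905 − 16 = 26889.
Mean rate = 27995.1 mm / 26889 years ≈ 1.041 mm per year.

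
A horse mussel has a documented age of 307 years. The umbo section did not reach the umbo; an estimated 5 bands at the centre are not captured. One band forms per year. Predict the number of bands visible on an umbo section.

At one band per year, 307 years correspond to 307 bands.
Subtracting the 5 bands not captured gives 307 − 5 = 302 bands in the record.

302 bands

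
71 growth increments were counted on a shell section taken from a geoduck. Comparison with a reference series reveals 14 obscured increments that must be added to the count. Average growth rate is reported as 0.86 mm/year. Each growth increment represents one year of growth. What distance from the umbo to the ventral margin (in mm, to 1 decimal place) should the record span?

73.1 mm

Correcting the raw count gives 71 + 14 = 85 true growth increments.
85 years at 0.86 mm/year gives 0.86 × 85 = 73.1 mm.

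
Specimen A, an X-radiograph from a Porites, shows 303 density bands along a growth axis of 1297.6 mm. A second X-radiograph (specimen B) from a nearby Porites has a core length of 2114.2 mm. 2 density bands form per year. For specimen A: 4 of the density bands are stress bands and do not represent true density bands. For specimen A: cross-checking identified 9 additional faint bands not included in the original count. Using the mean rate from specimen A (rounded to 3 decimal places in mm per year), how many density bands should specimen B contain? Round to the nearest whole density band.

Specimen A: adjusted count: 303 − 4 + 9 = 308 density bands.
Specimen A: with 2 density bands per year, 308 / 2 = 154 years.
A: Extension rate ≈ 1297.6 / 154 = 8.426 mm/yr.
B spans 2114.2 / 8.426 = 250.91 years; at 2 density bands per year that is 250.91 × 2 ≈ 502 density bands.

502 density bands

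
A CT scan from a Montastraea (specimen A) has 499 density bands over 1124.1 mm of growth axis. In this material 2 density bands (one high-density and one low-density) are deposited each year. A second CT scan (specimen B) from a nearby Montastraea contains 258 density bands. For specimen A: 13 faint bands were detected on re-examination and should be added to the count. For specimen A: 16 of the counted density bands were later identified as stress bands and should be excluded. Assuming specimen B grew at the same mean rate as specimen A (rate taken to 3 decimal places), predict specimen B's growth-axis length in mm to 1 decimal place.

Specimen A: after corrections the count is 499 − 16 + 13 = 496 density bands.
Specimen A: dividing by 2 density bands per year: 496 / 2 = 248 years.
A: 1124.1 mm over 248 years gives 1124.1 / 248 ≈ 4.533 mm per year.
Specimen B: with 2 density bands per year, 258 / 2 = 129 years. B's length ≈ 4.533 × 129 = 584.8 mm.

584.8 mm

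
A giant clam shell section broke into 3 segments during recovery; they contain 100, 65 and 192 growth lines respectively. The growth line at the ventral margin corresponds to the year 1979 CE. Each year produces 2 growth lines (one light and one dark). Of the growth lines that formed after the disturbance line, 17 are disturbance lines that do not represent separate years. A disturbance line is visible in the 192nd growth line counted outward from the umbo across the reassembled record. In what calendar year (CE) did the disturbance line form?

Total growth lines = 100 + 65 + 192 = 357.
The disturbance line sits at growth line 192 from the umbo, so 357 − 192 = 165 growth lines formed after it.
165 − 17 false = 148 true growth lines after the disturbance line.
Dividing by 2 growth lines per year: 148 / 2 = 74 years.
Counting back 74 years from 1979 CE places the disturbance line in 1979 − 74 = 1905 CE.

1905 CE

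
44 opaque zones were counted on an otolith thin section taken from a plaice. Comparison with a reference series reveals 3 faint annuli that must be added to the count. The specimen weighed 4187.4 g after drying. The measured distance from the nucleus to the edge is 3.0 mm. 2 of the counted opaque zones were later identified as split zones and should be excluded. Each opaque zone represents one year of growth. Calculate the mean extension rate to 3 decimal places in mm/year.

0.067 mm/year

Adjusted count: 44 − 2 + 3 = 45 opaque zones.
3.0 mm over 45 years gives 3.0 / 45 ≈ 0.067 mm/year.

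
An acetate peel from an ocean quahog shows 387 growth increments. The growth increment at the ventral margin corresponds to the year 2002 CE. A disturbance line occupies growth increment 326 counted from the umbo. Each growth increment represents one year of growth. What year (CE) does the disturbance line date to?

Between growth increment 326 and the ventral margin there are 387 − 326 = 61 growth increments.
The growth increment at the ventral margin is 2002 CE, so the disturbance line dates to 2002 − 61 = 1941 CE.

1941 CE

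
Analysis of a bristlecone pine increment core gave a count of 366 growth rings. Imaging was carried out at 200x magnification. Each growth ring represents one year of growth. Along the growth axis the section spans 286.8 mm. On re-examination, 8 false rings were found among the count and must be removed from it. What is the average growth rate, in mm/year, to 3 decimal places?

0.801 mm/year

After corrections the count is 366 − 8 = 358 growth rings.
Mean rate = 286.8 mm / 358 years ≈ 0.801 mm/year.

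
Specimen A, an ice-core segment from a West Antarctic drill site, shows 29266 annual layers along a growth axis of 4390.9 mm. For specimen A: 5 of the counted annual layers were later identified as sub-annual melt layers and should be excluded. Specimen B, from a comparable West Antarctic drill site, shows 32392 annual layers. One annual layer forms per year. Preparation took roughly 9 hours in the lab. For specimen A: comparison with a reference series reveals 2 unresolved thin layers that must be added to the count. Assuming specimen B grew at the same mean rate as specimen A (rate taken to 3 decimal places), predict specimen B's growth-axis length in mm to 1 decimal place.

Specimen A: adjusted count: 29266 − 5 + 2 = 29263 annual layers.
A: 4390.9 mm over 29263 years gives 4390.9 / 29263 ≈ 0.150 mm/yr.
For B, 0.150 mm/year × 32392 years = 4858.8 mm.

4858.8 mm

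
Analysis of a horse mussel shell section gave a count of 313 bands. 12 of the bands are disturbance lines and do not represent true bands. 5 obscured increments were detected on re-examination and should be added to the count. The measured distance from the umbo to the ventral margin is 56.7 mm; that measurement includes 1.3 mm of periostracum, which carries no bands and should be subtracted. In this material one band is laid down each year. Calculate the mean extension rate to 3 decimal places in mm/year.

After corrections the count is 313 − 12 + 5 = 306 bands.
The growth record spans 56.7 − 1.3 = 55.4 mm.
Extension rate ≈ 55.4 / 306 = 0.181 mm/year.

0.181 mm/year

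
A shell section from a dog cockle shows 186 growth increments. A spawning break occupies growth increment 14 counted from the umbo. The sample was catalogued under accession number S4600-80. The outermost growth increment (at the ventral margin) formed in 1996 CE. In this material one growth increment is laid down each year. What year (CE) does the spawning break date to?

1824 CE

186 − 14 = 172 growth increments lie beyond the spawning break toward the ventral margin.
The growth increment at the ventral margin is 1996 CE, so the spawning break dates to 1996 − 172 = 1824 CE.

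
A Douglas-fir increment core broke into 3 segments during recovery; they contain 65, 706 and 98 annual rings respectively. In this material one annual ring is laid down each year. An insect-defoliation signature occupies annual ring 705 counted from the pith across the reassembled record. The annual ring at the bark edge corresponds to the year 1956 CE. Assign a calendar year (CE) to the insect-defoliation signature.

Total annual rings = 65 + 706 + 98 = 869.
869 − 705 = 164 annual rings lie beyond the insect-defoliation signature toward the bark edge.
Counting back 164 years from 1956 CE places the insect-defoliation signature in 1956 − 164 = 1792 CE.

1792 CE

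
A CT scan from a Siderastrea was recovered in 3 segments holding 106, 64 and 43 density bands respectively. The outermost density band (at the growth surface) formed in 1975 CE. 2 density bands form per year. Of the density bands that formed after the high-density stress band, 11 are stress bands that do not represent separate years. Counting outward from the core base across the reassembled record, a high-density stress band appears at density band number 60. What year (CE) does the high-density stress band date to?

1904 CE

Total density bands = 106 + 64 + 43 = 213.
213 − 60 = 153 density bands lie beyond the high-density stress band toward the growth surface.
Removing the 11 false density bands leaves 153 − 11 = 142 true density bands beyond the high-density stress band.
With 2 density bands per year, 142 / 2 = 71 years.
Counting back 71 years from 1975 CE places the high-density stress band in 1975 − 71 = 1904 CE.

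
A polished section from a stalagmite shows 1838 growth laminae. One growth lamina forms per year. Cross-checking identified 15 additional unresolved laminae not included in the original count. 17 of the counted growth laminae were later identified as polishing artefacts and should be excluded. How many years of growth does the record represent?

1836 yr

After corrections the count is 1838 − 17 + 15 = 1836 growth laminae.
With a one-to-one growth lamina periodicity this is 1836 years.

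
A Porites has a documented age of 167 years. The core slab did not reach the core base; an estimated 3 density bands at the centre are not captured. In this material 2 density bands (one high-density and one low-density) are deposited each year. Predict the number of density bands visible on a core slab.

167 years at 2 density bands per year gives 167 × 2 = 334 density bands.
Subtracting the 3 density bands not captured gives 334 − 3 = 331 density bands in the record.

331 density bands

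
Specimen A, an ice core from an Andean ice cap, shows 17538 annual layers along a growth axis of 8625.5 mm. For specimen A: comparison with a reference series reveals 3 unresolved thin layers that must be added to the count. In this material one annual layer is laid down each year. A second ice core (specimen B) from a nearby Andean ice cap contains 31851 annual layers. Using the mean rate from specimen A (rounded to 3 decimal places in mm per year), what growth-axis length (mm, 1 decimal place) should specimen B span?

Specimen A: after corrections the count is 17538 + 3 = 17541 annual layers.
A: Mean rate = 8625.5 mm / 17541 years ≈ 0.492 mm/year.
For B, 0.492 mm/year × 31851 years = 15670.7 mm.

15670.7 mm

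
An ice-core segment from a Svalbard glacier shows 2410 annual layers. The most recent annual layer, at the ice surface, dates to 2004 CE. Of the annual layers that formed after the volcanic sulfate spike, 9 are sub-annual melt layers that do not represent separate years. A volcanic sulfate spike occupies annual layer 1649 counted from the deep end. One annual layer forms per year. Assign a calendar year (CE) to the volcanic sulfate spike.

2410 − 1649 = 761 annual layers lie beyond the volcanic sulfate spike toward the ice surface.
Excluding 9 false annual layers: 761 − 9 = 752.
The annual layer at the ice surface is 2004 CE, so the volcanic sulfate spike dates to 2004 − 752 = 1252 CE.

1252 CE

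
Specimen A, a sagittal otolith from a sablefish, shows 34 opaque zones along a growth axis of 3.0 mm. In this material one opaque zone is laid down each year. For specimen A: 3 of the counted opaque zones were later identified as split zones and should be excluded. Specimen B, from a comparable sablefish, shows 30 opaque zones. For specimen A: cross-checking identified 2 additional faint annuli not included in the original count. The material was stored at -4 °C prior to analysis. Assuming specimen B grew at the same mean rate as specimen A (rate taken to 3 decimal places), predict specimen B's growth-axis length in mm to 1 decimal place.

2.7 mm

Specimen A: true opaque zone count = 34 − 3 + 2 = 33.
A: 3.0 mm over 33 years gives 3.0 / 33 ≈ 0.091 mm per year.
B's length ≈ 0.091 × 30 = 2.7 mm.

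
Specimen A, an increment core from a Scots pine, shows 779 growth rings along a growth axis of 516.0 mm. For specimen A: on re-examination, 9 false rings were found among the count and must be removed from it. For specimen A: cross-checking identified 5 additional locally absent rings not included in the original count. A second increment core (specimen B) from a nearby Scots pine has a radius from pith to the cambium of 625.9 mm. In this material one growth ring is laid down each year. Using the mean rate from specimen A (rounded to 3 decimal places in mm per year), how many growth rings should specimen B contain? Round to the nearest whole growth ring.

Specimen A: correcting the raw count gives 779 − 9 + 5 = 775 true growth rings.
A: Mean rate = 516.0 mm / 775 years ≈ 0.666 mm per year.
For B, 625.9 / 0.666 = 939.79 years ≈ 940 growth rings.

940 growth rings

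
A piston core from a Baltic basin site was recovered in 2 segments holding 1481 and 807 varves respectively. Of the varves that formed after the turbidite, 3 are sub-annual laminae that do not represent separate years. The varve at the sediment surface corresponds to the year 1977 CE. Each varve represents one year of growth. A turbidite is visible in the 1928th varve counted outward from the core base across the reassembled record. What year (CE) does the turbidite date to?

Total varves = 1481 + 807 = 2288.
2288 − 1928 = 360 varves lie beyond the turbidite toward the sediment surface.
360 − 3 false = 357 true varves after the turbidite.
The varve at the sediment surface is 1977 CE, so the turbidite dates to 1977 − 357 = 1620 CE.

1620 CE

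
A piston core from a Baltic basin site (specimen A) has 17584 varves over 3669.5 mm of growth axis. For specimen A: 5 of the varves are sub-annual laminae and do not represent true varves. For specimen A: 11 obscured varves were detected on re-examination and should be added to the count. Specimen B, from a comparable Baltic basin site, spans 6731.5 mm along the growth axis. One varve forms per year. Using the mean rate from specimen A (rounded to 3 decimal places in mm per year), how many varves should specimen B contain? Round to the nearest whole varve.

Specimen A: after corrections the count is 17584 − 5 + 11 = 17590 varves.
A: 3669.5 mm over 17590 years gives 3669.5 / 17590 ≈ 0.209 mm/year.
For B, 6731.5 / 0.209 = 32208.13 years ≈ 32208 varves.

32208 varves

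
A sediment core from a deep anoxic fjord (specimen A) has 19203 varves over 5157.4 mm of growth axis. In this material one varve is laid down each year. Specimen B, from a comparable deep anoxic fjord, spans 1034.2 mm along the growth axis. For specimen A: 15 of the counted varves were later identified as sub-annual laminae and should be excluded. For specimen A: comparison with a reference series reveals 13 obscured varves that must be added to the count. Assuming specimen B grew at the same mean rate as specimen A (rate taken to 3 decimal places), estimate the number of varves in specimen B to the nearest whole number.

Specimen A: after corrections the count is 19203 − 15 + 13 = 19201 varves.
A: 5157.4 mm over 19201 years gives 5157.4 / 19201 ≈ 0.269 mm per year.
B spans 1034.2 / 0.269 = 3844.61 years ≈ 3845 varves.

3845 varves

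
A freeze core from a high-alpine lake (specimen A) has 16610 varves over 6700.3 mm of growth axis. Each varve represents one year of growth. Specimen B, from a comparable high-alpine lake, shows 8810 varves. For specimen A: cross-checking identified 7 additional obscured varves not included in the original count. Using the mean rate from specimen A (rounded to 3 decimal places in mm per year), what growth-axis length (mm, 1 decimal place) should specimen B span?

Specimen A: adjusted count: 16610 + 7 = 16617 varves.
A: 6700.3 mm over 16617 years gives 6700.3 / 16617 ≈ 0.403 mm/yr.
B's length ≈ 0.403 × 8810 = 3550.4 mm.

3550.4 mm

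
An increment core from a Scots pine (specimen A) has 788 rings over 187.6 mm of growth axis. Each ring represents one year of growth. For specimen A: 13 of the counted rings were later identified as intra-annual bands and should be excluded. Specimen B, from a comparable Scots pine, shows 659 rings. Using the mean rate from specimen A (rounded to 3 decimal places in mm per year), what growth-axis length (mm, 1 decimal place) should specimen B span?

Specimen A: true ring count = 788 − 13 = 775.
A: Mean rate = 187.6 mm / 775 years ≈ 0.242 mm/year.
For B, 0.242 mm/year × 659 years = 159.5 mm.

159.5 mm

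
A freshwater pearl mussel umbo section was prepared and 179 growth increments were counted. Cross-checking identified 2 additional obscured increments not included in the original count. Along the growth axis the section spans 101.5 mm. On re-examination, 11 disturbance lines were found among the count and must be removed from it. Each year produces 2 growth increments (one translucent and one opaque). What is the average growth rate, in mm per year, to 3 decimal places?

1.194 mm per year

Correcting the raw count gives 179 − 11 + 2 = 170 true growth increments.
Dividing by 2 growth increments per year: 170 / 2 = 85 years.
Extension rate ≈ 101.5 / 85 = 1.194 mm per year.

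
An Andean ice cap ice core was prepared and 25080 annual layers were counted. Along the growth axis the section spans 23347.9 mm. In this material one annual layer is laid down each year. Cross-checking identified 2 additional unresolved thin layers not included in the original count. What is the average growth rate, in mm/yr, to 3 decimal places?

0.931 mm/yr

Adjusted count: 25080 + 2 = 25082 annual layers.
Extension rate ≈ 23347.9 / 25082 = 0.931 mm/yr.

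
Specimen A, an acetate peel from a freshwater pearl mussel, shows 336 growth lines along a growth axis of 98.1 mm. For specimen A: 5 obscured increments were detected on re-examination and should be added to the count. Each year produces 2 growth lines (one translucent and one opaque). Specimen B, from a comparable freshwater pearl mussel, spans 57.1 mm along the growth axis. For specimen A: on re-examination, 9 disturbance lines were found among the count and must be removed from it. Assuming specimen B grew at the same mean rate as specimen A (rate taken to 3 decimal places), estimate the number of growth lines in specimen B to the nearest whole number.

Specimen A: adjusted count: 336 − 9 + 5 = 332 growth lines.
Specimen A: 332 growth lines at 2 per year is 332 / 2 = 166 years.
A: Mean rate = 98.1 mm / 166 years ≈ 0.591 mm/yr.
B spans 57.1 / 0.591 = 96.62 years; at 2 growth lines per year that is 96.62 × 2 ≈ 193 growth lines.

193 growth lines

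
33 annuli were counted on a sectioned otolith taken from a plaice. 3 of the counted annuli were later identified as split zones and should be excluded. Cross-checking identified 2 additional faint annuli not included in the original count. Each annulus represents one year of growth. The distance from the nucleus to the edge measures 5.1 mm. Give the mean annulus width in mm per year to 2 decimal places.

0.16 mm per year

Correcting the raw count gives 33 − 3 + 2 = 32 true annuli.
Extension rate ≈ 5.1 / 32 = 0.16 mm per year.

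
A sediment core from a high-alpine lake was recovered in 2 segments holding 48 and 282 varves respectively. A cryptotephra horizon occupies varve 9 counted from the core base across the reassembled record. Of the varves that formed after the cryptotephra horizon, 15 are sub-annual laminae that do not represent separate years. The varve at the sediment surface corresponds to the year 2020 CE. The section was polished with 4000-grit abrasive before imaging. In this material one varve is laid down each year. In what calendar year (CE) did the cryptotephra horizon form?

1714 CE

Total varves = 48 + 282 = 330.
330 − 9 = 321 varves lie beyond the cryptotephra horizon toward the sediment surface.
Removing the 15 false varves leaves 321 − 15 = 306 true varves beyond the cryptotephra horizon.
Counting back 306 years from 2020 CE places the cryptotephra horizon in 2020 − 306 = 1714 CE.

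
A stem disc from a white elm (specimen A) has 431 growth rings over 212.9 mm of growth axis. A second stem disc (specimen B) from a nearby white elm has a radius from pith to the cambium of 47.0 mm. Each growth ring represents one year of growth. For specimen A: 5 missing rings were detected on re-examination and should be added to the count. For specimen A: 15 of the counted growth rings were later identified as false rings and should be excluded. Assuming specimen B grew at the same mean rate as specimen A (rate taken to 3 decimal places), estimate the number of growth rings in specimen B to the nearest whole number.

93 growth rings

Specimen A: adjusted count: 431 − 15 + 5 = 421 growth rings.
A: Extension rate ≈ 212.9 / 421 = 0.506 mm/yr.
For B, 47.0 / 0.506 = 92.89 years ≈ 93 growth rings.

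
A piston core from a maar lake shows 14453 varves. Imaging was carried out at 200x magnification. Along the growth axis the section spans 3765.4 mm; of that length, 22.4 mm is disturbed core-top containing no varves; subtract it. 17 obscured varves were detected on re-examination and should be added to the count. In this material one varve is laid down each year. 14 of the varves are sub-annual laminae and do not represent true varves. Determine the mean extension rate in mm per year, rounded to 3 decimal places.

Correcting the raw count gives 14453 − 14 + 17 = 14456 true varves.
Removing the 22.4 mm offcut leaves 3765.4 − 22.4 = 3743.0 mm.
Extension rate ≈ 3743.0 / 14456 = 0.259 mm per year.

0.259 mm per year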